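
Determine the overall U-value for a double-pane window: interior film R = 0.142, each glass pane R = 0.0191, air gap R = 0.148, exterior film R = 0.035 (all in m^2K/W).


Total thermal resistance (series):
  R_total = R_in + R_glass + R_air + R_glass + R_out
  R_total = 0.142 + 0.0191 + 0.148 + 0.0191 + 0.035 = 0.3632 m^2K/W
U-value = 1 / R_total = 1 / 0.3632 = 2.753 W/m^2K

2.753 W/m^2K


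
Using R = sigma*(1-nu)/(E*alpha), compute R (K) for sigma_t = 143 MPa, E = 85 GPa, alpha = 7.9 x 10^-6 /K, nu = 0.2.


Thermal shock resistance: R = sigma * (1 - nu) / (E * alpha)
  Numerator = 143 * (1 - 0.2) = 114.4
  Denominator = 85 * 1000 * (7.9 x 10^-6) = 0.6715
  R = 114.4 / 0.6715 = 170.4 K

170.4 K


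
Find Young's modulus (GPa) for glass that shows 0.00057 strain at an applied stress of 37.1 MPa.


Young's modulus: E = stress / strain
  E = 37.1 MPa / 0.00057 = 65087.72 MPa
Convert to GPa: 65087.72 / 1000 = 65.09 GPa

65.09 GPa


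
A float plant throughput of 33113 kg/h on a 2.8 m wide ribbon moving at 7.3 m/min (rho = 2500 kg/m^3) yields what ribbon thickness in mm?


Ribbon cross-section from mass balance:
  Volume rate = throughput / density = 33113 / 2500 = 13.2452 m^3/h
  thickness = volume rate / (speed * 60 * width), i.e.
  thickness = throughput / (60 * speed * width * density) * 1000
  thickness = 33113 / (60 * 7.3 * 2.8 * 2500) * 1000 = 10.8 mm

10.8 mm


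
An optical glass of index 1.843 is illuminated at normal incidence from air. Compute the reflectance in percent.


Fresnel reflectance at normal incidence:
  R = ((n - 1)/(n + 1))^2
  (n - 1)/(n + 1) = (1.843 - 1)/(1.843 + 1) = 0.296518
  R = 0.296518^2 = 0.0879229
  R(%) = 0.0879229 * 100 = 8.792%

8.792%


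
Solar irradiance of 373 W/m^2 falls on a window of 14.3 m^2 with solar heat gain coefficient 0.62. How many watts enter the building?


Solar heat gain: Q = Area * SHGC * Irradiance
  Q = 14.3 * 0.62 * 373 = 3307 W

3307 W


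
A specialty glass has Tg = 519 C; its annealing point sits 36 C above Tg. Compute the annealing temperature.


The annealing temperature is Tg plus the offset:
  T_anneal = 519 + 36 = 555 C

555 C


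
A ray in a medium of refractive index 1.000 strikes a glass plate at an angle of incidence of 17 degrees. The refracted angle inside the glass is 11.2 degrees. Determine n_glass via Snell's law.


Apply Snell's law: n1 * sin(theta1) = n2 * sin(theta2)
  n2 = n1 * sin(theta1) / sin(theta2)
  sin(17) = 0.292372
  sin(11.2) = 0.194234
  n2 = 1.000 * 0.292372 / 0.194234 = 1.5053

1.5053


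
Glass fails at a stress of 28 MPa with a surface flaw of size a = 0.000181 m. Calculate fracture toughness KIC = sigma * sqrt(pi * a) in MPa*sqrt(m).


Fracture toughness: KIC = sigma * sqrt(pi * a)
  pi * a = pi * 0.000181 = 0.000568628
  sqrt(pi * a) = 0.023846
  KIC = 28 * 0.023846 = 0.668 MPa*sqrt(m)

0.668 MPa*sqrt(m)


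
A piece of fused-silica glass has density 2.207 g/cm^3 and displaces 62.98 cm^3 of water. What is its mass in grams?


Rearrange rho = m / V:
  m = rho * V
  m = 2.207 * 62.98 = 138.997 g

138.997 g


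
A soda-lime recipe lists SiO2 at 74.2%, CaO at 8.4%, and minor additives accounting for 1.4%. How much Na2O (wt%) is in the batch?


Pieces sum to 100%:
  Na2O = 100 - (SiO2 + CaO + others)
  Na2O = 100 - (74.2 + 8.4 + 1.4) = 16.0%

16.0%


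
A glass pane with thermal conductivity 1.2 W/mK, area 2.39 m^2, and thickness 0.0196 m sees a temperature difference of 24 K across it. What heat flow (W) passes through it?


Fourier's law: Q = k * A * dT / t
  Q = 1.2 * 2.39 * 24 / 0.0196
  Q = 68.832 / 0.0196 = 3511.8 W

3511.8 W


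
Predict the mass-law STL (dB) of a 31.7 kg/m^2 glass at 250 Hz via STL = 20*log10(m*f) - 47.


Mass law: STL = 20 * log10(m * f) - 47
  m * f = 31.7 * 250 = 7925
  log10(7925) = 3.899
  STL = 20 * 3.899 - 47 = 77.98 - 47 = 31.0 dB

31.0 dB


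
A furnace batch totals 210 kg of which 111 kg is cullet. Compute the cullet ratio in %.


Cullet ratio = (cullet mass / total batch mass) * 100
  Ratio = 111 / 210 * 100 = 52.86%

52.86%


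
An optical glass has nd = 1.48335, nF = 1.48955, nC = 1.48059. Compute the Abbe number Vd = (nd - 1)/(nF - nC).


Abbe number formula: Vd = (nd - 1) / (nF - nC)
  nd - 1 = 1.48335 - 1 = 0.48335
  nF - nC = 1.48955 - 1.48059 = 0.00896
  Vd = 0.48335 / 0.00896 = 53.95

53.95


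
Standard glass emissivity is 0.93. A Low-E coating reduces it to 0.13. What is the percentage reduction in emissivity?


Percentage reduction = (1 - coated/uncoated) * 100
  Ratio = 0.13 / 0.93 = 0.1398
  Reduction = (1 - 0.1398) * 100 = 86.0%

86.0%


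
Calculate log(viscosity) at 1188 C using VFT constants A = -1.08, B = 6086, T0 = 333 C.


VFT equation: log(eta) = A + B / (T - T0)
  T - T0 = 1188 - 333 = 855
  B / (T - T0) = 6086 / 855 = 7.118
  log(eta) = -1.08 + 7.118 = 6.038

6.038


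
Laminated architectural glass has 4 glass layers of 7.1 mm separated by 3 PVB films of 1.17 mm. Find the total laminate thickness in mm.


Total thickness = glass contribution + PVB contribution
  Glass: 4 * 7.1 = 28.4 mm
  PVB: 3 * 1.17 = 3.51 mm
  Total = 28.4 + 3.51 = 31.91 mm

31.91 mm


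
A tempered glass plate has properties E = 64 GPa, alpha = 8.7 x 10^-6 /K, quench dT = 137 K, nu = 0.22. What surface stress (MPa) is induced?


Tempering stress: sigma = E * alpha * dT / (1 - nu)
  E (MPa) = 64 * 1000 = 64000
  Numerator = 64000 * (8.7 x 10^-6) * 137 = 76.2816
  Denominator = 1 - 0.22 = 0.78
  sigma = 76.2816 / 0.78 = 97.8 MPa

97.8 MPa


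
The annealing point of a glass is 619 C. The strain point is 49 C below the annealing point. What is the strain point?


Strain point = annealing point - difference:
  T_strain = 619 - 49 = 570 C

570 C


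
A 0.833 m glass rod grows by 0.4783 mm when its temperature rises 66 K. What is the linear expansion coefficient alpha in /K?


Rearrange dL = alpha * L0 * dT for alpha:
  alpha = dL / (L0 * dT)
  alpha = (0.4783 / 1000) / (0.833 * 66) = 0.0000087 /K = 8.7 x 10^-6 /K

8.7 x 10^-6 /K


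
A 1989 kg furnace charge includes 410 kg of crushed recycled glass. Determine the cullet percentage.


Cullet ratio = (cullet mass / total batch mass) * 100
  Ratio = 410 / 1989 * 100 = 20.61%

20.61%


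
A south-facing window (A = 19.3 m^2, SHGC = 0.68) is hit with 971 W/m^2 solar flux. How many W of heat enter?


Solar heat gain: Q = Area * SHGC * Irradiance
  Q = 19.3 * 0.68 * 971 = 12743.4 W

12743.4 W


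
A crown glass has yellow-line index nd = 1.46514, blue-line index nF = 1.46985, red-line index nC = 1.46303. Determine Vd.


Abbe number formula: Vd = (nd - 1) / (nF - nC)
  nd - 1 = 1.46514 - 1 = 0.46514
  nF - nC = 1.46985 - 1.46303 = 0.00682
  Vd = 0.46514 / 0.00682 = 68.2

68.2


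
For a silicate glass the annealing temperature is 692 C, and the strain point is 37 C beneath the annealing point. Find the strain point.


Strain point = annealing point - difference:
  T_strain = 692 - 37 = 655 C

655 C


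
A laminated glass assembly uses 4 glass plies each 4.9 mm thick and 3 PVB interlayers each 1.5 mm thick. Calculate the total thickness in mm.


Total thickness = glass contribution + PVB contribution
  Glass: 4 * 4.9 = 19.6 mm
  PVB: 3 * 1.5 = 4.5 mm
  Total = 19.6 + 4.5 = 24.1 mm

24.1 mm


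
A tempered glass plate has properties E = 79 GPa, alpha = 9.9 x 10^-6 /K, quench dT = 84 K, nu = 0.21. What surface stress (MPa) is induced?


Tempering stress: sigma = E * alpha * dT / (1 - nu)
  E (MPa) = 79 * 1000 = 79000
  Numerator = 79000 * (9.9 x 10^-6) * 84 = 65.6964
  Denominator = 1 - 0.21 = 0.79
  sigma = 65.6964 / 0.79 = 83.2 MPa

83.2 MPa


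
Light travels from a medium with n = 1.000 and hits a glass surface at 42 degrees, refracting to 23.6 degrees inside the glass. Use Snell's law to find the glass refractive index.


Apply Snell's law: n1 * sin(theta1) = n2 * sin(theta2)
  n2 = n1 * sin(theta1) / sin(theta2)
  sin(42) = 0.669131
  sin(23.6) = 0.400349
  n2 = 1.000 * 0.669131 / 0.400349 = 1.6714

1.6714


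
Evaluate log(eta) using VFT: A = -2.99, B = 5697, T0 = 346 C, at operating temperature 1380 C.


VFT equation: log(eta) = A + B / (T - T0)
  T - T0 = 1380 - 346 = 1034
  B / (T - T0) = 5697 / 1034 = 5.51
  log(eta) = -2.99 + 5.51 = 2.52

2.52


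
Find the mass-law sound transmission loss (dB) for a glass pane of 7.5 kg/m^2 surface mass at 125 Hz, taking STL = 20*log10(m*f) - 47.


Mass law: STL = 20 * log10(m * f) - 47
  m * f = 7.5 * 125 = 937.5
  log10(937.5) = 2.97197
  STL = 20 * 2.97197 - 47 = 59.4394 - 47 = 12.4 dB

12.4 dB


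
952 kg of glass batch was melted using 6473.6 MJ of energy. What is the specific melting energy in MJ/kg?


Rearrange E = m * s for s:
  s = E / m
  s = 6473.6 / 952 = 6.8 MJ/kg

6.8 MJ/kg


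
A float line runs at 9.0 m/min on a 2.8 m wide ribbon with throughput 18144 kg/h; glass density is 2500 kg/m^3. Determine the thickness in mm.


Ribbon cross-section from mass balance:
  Volume rate = throughput / density = 18144 / 2500 = 7.2576 m^3/h
  thickness = volume rate / (speed * 60 * width), i.e.
  thickness = throughput / (60 * speed * width * density) * 1000
  thickness = 18144 / (60 * 9.0 * 2.8 * 2500) * 1000 = 4.8 mm

4.8 mm


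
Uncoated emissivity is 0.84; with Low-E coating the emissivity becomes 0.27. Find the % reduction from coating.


Percentage reduction = (1 - coated/uncoated) * 100
  Ratio = 0.27 / 0.84 = 0.3214
  Reduction = (1 - 0.3214) * 100 = 67.9%

67.9%


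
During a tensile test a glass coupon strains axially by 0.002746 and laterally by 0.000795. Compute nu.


Poisson's ratio: nu = lateral strain / axial strain
  nu = 0.000795 / 0.002746 = 0.2895

0.2895


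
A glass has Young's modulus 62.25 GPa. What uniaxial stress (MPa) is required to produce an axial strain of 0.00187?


Rearrange E = sigma / epsilon:
  sigma = E * epsilon
  E (MPa) = 62.25 * 1000 = 62250
  sigma = 62250 * 0.00187 = 116.41 MPa

116.41 MPa


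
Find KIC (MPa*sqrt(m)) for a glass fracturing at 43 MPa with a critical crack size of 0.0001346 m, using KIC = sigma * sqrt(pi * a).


Fracture toughness: KIC = sigma * sqrt(pi * a)
  pi * a = pi * 0.0001346 = 0.000422858
  sqrt(pi * a) = 0.020564
  KIC = 43 * 0.020564 = 0.884 MPa*sqrt(m)

0.884 MPa*sqrt(m)


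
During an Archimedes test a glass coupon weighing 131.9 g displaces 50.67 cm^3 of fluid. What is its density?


Use the definition of density:
  rho = mass / volume
  rho = 131.9 / 50.67 = 2.603 g/cm^3

2.603 g/cm^3


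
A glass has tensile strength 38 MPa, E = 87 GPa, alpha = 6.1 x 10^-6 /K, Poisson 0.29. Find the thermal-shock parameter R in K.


Thermal shock resistance: R = sigma * (1 - nu) / (E * alpha)
  Numerator = 38 * (1 - 0.29) = 26.98
  Denominator = 87 * 1000 * (6.1 x 10^-6) = 0.5307
  R = 26.98 / 0.5307 = 50.8 K

50.8 K


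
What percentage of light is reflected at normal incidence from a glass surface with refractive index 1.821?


Fresnel reflectance at normal incidence:
  R = ((n - 1)/(n + 1))^2
  (n - 1)/(n + 1) = (1.821 - 1)/(1.821 + 1) = 0.291032
  R = 0.291032^2 = 0.0846996
  R(%) = 0.0846996 * 100 = 8.47%

8.47%


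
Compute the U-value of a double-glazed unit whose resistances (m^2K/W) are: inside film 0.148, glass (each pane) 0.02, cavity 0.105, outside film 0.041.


Total thermal resistance (series):
  R_total = R_in + R_glass + R_air + R_glass + R_out
  R_total = 0.148 + 0.02 + 0.105 + 0.02 + 0.041 = 0.334 m^2K/W
U-value = 1 / R_total = 1 / 0.334 = 2.994 W/m^2K

2.994 W/m^2K


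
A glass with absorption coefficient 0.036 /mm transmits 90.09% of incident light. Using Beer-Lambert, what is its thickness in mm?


Rearrange T = exp(-alpha * thickness):
  thickness = -ln(T) / alpha
  T = 90.09/100 = 0.9009
  ln(T) = -0.10436
  -ln(T) = 0.10436
  thickness = 0.10436 / 0.036 = 2.9 mm

2.9 mm


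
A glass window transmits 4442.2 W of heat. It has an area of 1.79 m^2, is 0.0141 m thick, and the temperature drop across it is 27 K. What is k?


Fourier's law rearranged: k = Q * t / (A * dT)
  Numerator = 4442.2 * 0.0141 = 62.63502
  Denominator = 1.79 * 27 = 48.33
  k = 62.63502 / 48.33 = 1.296 W/mK

1.296 W/mK


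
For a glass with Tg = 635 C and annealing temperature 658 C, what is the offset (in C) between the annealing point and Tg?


Offset = T_anneal - Tg:
  offset = 658 - 635 = 23 C

23 C


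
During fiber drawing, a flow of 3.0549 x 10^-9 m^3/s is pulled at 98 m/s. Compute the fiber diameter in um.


Cross-sectional area from continuity:
  A = Q / v = 3.0549 x 10^-9 / 98 = 3.117245 x 10^-11 m^2
Diameter from circular cross-section:
  d = sqrt(4A / pi) * 10^6 (m -> um)
  d = sqrt(4 * 3.117245 x 10^-11 / pi) * 10^6 = 6.3 um

6.3 um


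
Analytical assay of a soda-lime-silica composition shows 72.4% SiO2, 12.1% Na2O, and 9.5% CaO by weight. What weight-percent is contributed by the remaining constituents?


Sum the three major oxides:
  SiO2 + Na2O + CaO = 72.4 + 12.1 + 9.5 = 94.0%
Subtract from 100%:
  Others = 100 - 94.0 = 6.0%

6.0%


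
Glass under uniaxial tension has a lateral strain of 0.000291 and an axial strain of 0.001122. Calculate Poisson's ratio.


Poisson's ratio: nu = lateral strain / axial strain
  nu = 0.000291 / 0.001122 = 0.2594

0.2594


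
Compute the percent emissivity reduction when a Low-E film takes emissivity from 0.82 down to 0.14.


Percentage reduction = (1 - coated/uncoated) * 100
  Ratio = 0.14 / 0.82 = 0.1707
  Reduction = (1 - 0.1707) * 100 = 82.9%

82.9%


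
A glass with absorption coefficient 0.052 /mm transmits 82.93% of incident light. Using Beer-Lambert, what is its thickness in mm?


Rearrange T = exp(-alpha * thickness):
  thickness = -ln(T) / alpha
  T = 82.93/100 = 0.8293
  ln(T) = -0.18717
  -ln(T) = 0.18717
  thickness = 0.18717 / 0.052 = 3.6 mm

3.6 mm


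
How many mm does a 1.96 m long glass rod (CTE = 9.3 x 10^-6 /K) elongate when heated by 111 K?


Thermal expansion formula: dL = alpha * L0 * dT
  dL = (9.3 x 10^-6) * 1.96 * 111 = 0.00202331 m
Convert to mm: 0.00202331 * 1000 = 2.0233 mm

2.0233 mm


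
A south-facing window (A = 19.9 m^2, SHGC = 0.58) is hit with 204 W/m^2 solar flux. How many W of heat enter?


Solar heat gain: Q = Area * SHGC * Irradiance
  Q = 19.9 * 0.58 * 204 = 2354.6 W

2354.6 W


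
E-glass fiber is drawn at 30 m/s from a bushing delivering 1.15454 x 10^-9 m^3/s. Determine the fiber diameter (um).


Cross-sectional area from continuity:
  A = Q / v = 1.15454 x 10^-9 / 30 = 3.848467 x 10^-11 m^2
Diameter from circular cross-section:
  d = sqrt(4A / pi) * 10^6 (m -> um)
  d = sqrt(4 * 3.848467 x 10^-11 / pi) * 10^6 = 7.0 um

7.0 um


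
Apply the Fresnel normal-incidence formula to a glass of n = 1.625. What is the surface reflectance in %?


Fresnel reflectance at normal incidence:
  R = ((n - 1)/(n + 1))^2
  (n - 1)/(n + 1) = (1.625 - 1)/(1.625 + 1) = 0.238095
  R = 0.238095^2 = 0.0566892
  R(%) = 0.0566892 * 100 = 5.669%

5.669%


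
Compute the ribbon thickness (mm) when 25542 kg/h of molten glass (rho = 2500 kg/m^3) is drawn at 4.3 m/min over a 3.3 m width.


Ribbon cross-section from mass balance:
  Volume rate = throughput / density = 25542 / 2500 = 10.2168 m^3/h
  thickness = volume rate / (speed * 60 * width), i.e.
  thickness = throughput / (60 * speed * width * density) * 1000
  thickness = 25542 / (60 * 4.3 * 3.3 * 2500) * 1000 = 12.0 mm

12.0 mm


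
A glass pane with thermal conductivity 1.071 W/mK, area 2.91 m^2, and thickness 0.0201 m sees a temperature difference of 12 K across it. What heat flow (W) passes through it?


Fourier's law: Q = k * A * dT / t
  Q = 1.071 * 2.91 * 12 / 0.0201
  Q = 37.39932 / 0.0201 = 1860.7 W

1860.7 W


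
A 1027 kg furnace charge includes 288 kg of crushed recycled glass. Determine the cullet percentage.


Cullet ratio = (cullet mass / total batch mass) * 100
  Ratio = 288 / 1027 * 100 = 28.04%

28.04%


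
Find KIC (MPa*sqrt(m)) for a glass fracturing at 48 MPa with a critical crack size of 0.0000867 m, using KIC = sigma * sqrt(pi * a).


Fracture toughness: KIC = sigma * sqrt(pi * a)
  pi * a = pi * 0.0000867 = 0.000272376
  sqrt(pi * a) = 0.016504
  KIC = 48 * 0.016504 = 0.792 MPa*sqrt(m)

0.792 MPa*sqrt(m)


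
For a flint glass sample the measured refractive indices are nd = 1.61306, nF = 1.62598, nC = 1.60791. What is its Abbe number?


Abbe number formula: Vd = (nd - 1) / (nF - nC)
  nd - 1 = 1.61306 - 1 = 0.61306
  nF - nC = 1.62598 - 1.60791 = 0.01807
  Vd = 0.61306 / 0.01807 = 33.93

33.93


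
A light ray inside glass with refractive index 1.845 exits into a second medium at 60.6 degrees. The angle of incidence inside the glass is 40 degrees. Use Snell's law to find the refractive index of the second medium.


Apply Snell's law: n1 * sin(theta1) = n2 * sin(theta2)
  n2 = n1 * sin(theta1) / sin(theta2)
  sin(40) = 0.642788
  sin(60.6) = 0.871214
  n2 = 1.845 * 0.642788 / 0.871214 = 1.3613

1.3613


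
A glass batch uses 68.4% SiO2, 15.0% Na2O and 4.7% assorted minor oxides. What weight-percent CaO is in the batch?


Pieces sum to 100%:
  CaO = 100 - (SiO2 + Na2O + others)
  CaO = 100 - (68.4 + 15.0 + 4.7) = 11.9%

11.9%


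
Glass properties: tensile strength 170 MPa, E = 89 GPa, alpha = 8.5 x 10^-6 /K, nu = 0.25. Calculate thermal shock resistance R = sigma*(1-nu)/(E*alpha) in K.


Thermal shock resistance: R = sigma * (1 - nu) / (E * alpha)
  Numerator = 170 * (1 - 0.25) = 127.5
  Denominator = 89 * 1000 * (8.5 x 10^-6) = 0.7565
  R = 127.5 / 0.7565 = 168.5 K

168.5 K


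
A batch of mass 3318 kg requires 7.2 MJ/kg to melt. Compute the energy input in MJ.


Total energy = mass * specific energy
  E = 3318 * 7.2 = 23889.6 MJ

23889.6 MJ


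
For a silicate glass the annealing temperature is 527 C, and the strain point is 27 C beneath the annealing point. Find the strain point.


Strain point = annealing point - difference:
  T_strain = 527 - 27 = 500 C

500 C


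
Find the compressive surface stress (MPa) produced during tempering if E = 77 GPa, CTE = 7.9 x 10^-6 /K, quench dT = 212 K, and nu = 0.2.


Tempering stress: sigma = E * alpha * dT / (1 - nu)
  E (MPa) = 77 * 1000 = 77000
  Numerator = 77000 * (7.9 x 10^-6) * 212 = 128.9596
  Denominator = 1 - 0.2 = 0.8
  sigma = 128.9596 / 0.8 = 161.2 MPa

161.2 MPa


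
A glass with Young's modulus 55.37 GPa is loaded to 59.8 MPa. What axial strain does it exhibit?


Rearrange E = sigma / epsilon:
  epsilon = sigma / E
  E (MPa) = 55.37 * 1000 = 55370
  epsilon = 59.8 / 55370 = 0.00108

0.00108


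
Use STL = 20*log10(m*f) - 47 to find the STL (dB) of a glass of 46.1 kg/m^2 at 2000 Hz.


Mass law: STL = 20 * log10(m * f) - 47
  m * f = 46.1 * 2000 = 92200
  log10(92200) = 4.96473
  STL = 20 * 4.96473 - 47 = 99.2946 - 47 = 52.3 dB

52.3 dB


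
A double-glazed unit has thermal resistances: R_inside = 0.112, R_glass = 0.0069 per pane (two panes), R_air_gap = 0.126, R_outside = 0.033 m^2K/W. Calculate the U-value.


Total thermal resistance (series):
  R_total = R_in + R_glass + R_air + R_glass + R_out
  R_total = 0.112 + 0.0069 + 0.126 + 0.0069 + 0.033 = 0.2848 m^2K/W
U-value = 1 / R_total = 1 / 0.2848 = 3.511 W/m^2K

3.511 W/m^2K


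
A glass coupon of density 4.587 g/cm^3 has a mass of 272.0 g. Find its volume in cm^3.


Rearrange rho = m / V:
  V = m / rho
  V = 272.0 / 4.587 = 59.298 cm^3

59.298 cm^3


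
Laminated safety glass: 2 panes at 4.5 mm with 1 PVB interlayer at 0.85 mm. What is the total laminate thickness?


Total thickness = glass contribution + PVB contribution
  Glass: 2 * 4.5 = 9.0 mm
  PVB: 1 * 0.85 = 0.85 mm
  Total = 9.0 + 0.85 = 9.85 mm

9.85 mm


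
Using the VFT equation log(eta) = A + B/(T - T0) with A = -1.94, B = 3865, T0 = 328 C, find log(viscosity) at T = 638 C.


VFT equation: log(eta) = A + B / (T - T0)
  T - T0 = 638 - 328 = 310
  B / (T - T0) = 3865 / 310 = 12.468
  log(eta) = -1.94 + 12.468 = 10.528

10.528


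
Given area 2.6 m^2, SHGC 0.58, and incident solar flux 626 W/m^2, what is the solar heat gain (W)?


Solar heat gain: Q = Area * SHGC * Irradiance
  Q = 2.6 * 0.58 * 626 = 944 W

944 W


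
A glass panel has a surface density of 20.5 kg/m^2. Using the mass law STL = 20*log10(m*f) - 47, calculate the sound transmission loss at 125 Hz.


Mass law: STL = 20 * log10(m * f) - 47
  m * f = 20.5 * 125 = 2562.5
  log10(2562.5) = 3.40866
  STL = 20 * 3.40866 - 47 = 68.1732 - 47 = 21.2 dB

21.2 dB


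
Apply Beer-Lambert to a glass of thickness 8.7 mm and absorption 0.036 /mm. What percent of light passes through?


Beer-Lambert law: T = exp(-alpha * thickness)
  exponent = -0.036 * 8.7 = -0.3132
  T = exp(-0.3132) = 0.7311
  Percentage = 0.7311 * 100 = 73.11%

73.11%


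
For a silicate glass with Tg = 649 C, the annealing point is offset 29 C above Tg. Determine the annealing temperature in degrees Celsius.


The annealing temperature is Tg plus the offset:
  T_anneal = 649 + 29 = 678 C

678 C


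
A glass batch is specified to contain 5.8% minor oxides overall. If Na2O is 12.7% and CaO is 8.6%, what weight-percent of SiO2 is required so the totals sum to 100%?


Known pieces sum to 100%:
  SiO2 = 100 - (others + Na2O + CaO)
  SiO2 = 100 - (5.8 + 12.7 + 8.6) = 72.9%

72.9%


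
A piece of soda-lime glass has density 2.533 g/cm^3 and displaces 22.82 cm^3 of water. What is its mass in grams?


Rearrange rho = m / V:
  m = rho * V
  m = 2.533 * 22.82 = 57.803 g

57.803 g


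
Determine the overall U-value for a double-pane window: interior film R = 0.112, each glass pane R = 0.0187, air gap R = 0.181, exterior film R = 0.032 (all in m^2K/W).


Total thermal resistance (series):
  R_total = R_in + R_glass + R_air + R_glass + R_out
  R_total = 0.112 + 0.0187 + 0.181 + 0.0187 + 0.032 = 0.3624 m^2K/W
U-value = 1 / R_total = 1 / 0.3624 = 2.759 W/m^2K

2.759 W/m^2K


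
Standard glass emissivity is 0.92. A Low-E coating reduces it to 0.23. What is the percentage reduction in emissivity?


Percentage reduction = (1 - coated/uncoated) * 100
  Ratio = 0.23 / 0.92 = 0.25
  Reduction = (1 - 0.25) * 100 = 75.0%

75.0%


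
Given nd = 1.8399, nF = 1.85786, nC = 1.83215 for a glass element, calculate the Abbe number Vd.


Abbe number formula: Vd = (nd - 1) / (nF - nC)
  nd - 1 = 1.8399 - 1 = 0.8399
  nF - nC = 1.85786 - 1.83215 = 0.02571
  Vd = 0.8399 / 0.02571 = 32.67

32.67


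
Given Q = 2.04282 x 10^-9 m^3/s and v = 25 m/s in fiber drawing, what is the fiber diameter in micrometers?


Cross-sectional area from continuity:
  A = Q / v = 2.04282 x 10^-9 / 25 = 8.17128 x 10^-11 m^2
Diameter from circular cross-section:
  d = sqrt(4A / pi) * 10^6 (m -> um)
  d = sqrt(4 * 8.17128 x 10^-11 / pi) * 10^6 = 10.2 um

10.2 um


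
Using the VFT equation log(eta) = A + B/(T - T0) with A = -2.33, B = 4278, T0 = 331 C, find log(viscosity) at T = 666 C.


VFT equation: log(eta) = A + B / (T - T0)
  T - T0 = 666 - 331 = 335
  B / (T - T0) = 4278 / 335 = 12.77
  log(eta) = -2.33 + 12.77 = 10.44

10.44


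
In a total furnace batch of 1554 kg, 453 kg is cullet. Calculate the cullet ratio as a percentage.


Cullet ratio = (cullet mass / total batch mass) * 100
  Ratio = 453 / 1554 * 100 = 29.15%

29.15%


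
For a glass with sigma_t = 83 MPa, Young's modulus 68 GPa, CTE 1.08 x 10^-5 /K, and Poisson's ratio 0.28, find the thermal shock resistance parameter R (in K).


Thermal shock resistance: R = sigma * (1 - nu) / (E * alpha)
  Numerator = 83 * (1 - 0.28) = 59.76
  Denominator = 68 * 1000 * (1.08 x 10^-5) = 0.7344
  R = 59.76 / 0.7344 = 81.4 K

81.4 K


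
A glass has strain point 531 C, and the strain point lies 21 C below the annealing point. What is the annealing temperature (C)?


T_anneal = T_strain + gap:
  T_anneal = 531 + 21 = 552 C

552 C


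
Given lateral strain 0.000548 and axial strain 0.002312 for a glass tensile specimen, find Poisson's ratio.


Poisson's ratio: nu = lateral strain / axial strain
  nu = 0.000548 / 0.002312 = 0.237

0.237


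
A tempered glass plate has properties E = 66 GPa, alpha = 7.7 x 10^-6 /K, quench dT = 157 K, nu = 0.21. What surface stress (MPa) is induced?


Tempering stress: sigma = E * alpha * dT / (1 - nu)
  E (MPa) = 66 * 1000 = 66000
  Numerator = 66000 * (7.7 x 10^-6) * 157 = 79.7874
  Denominator = 1 - 0.21 = 0.79
  sigma = 79.7874 / 0.79 = 101.0 MPa

101.0 MPa


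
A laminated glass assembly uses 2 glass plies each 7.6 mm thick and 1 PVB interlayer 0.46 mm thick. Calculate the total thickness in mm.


Total thickness = glass contribution + PVB contribution
  Glass: 2 * 7.6 = 15.2 mm
  PVB: 1 * 0.46 = 0.46 mm
  Total = 15.2 + 0.46 = 15.66 mm

15.66 mm


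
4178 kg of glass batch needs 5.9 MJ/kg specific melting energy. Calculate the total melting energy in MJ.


Total energy = mass * specific energy
  E = 4178 * 5.9 = 24650.2 MJ

24650.2 MJ


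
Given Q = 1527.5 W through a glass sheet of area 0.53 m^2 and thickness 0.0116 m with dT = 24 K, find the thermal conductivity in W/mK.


Fourier's law rearranged: k = Q * t / (A * dT)
  Numerator = 1527.5 * 0.0116 = 17.719
  Denominator = 0.53 * 24 = 12.72
  k = 17.719 / 12.72 = 1.393 W/mK

1.393 W/mK


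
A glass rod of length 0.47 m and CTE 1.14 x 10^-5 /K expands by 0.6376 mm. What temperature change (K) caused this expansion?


Rearrange dL = alpha * L0 * dT for dT:
  dT = dL / (alpha * L0)
  dL (m) = 0.6376 / 1000 = 0.0006376
  dT = 0.0006376 / ((1.14 x 10^-5) * 0.47) = 119.0 K

119.0 K


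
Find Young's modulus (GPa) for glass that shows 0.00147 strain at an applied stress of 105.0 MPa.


Young's modulus: E = stress / strain
  E = 105.0 MPa / 0.00147 = 71428.57 MPa
Convert to GPa: 71428.57 / 1000 = 71.43 GPa

71.43 GPa


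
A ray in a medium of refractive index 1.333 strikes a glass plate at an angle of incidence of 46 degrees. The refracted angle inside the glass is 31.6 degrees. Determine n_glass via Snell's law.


Apply Snell's law: n1 * sin(theta1) = n2 * sin(theta2)
  n2 = n1 * sin(theta1) / sin(theta2)
  sin(46) = 0.71934
  sin(31.6) = 0.523986
  n2 = 1.333 * 0.71934 / 0.523986 = 1.83

1.83


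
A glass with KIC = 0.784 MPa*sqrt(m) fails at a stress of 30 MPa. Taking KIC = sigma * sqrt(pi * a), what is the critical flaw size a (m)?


Rearrange KIC = sigma * sqrt(pi * a):
  sqrt(pi * a) = KIC / sigma
  sqrt(pi * a) = 0.784 / 30 = 0.026133
  a = (KIC / sigma)^2 / pi
  a = 0.026133^2 / pi = 0.0002174 m

0.0002174 m


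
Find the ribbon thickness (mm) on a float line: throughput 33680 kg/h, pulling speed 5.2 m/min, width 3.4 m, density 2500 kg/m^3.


Ribbon cross-section from mass balance:
  Volume rate = throughput / density = 33680 / 2500 = 13.472 m^3/h
  thickness = volume rate / (speed * 60 * width), i.e.
  thickness = throughput / (60 * speed * width * density) * 1000
  thickness = 33680 / (60 * 5.2 * 3.4 * 2500) * 1000 = 12.7 mm

12.7 mm


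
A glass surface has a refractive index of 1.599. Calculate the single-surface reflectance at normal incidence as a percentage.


Fresnel reflectance at normal incidence:
  R = ((n - 1)/(n + 1))^2
  (n - 1)/(n + 1) = (1.599 - 1)/(1.599 + 1) = 0.230473
  R = 0.230473^2 = 0.0531178
  R(%) = 0.0531178 * 100 = 5.312%

5.312%


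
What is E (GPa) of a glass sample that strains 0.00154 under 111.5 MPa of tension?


Young's modulus: E = stress / strain
  E = 111.5 MPa / 0.00154 = 72402.6 MPa
Convert to GPa: 72402.6 / 1000 = 72.4 GPa

72.4 GPa


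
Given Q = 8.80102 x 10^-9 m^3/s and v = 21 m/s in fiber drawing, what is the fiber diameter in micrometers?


Cross-sectional area from continuity:
  A = Q / v = 8.80102 x 10^-9 / 21 = 4.190962 x 10^-10 m^2
Diameter from circular cross-section:
  d = sqrt(4A / pi) * 10^6 (m -> um)
  d = sqrt(4 * 4.190962 x 10^-10 / pi) * 10^6 = 23.1 um

23.1 um


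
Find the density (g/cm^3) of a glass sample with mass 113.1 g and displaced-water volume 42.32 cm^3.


Use the definition of density:
  rho = mass / volume
  rho = 113.1 / 42.32 = 2.672 g/cm^3

2.672 g/cm^3


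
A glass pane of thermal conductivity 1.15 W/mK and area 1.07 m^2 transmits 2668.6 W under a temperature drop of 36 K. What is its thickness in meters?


Fourier's law: t = k * A * dT / Q
  t = 1.15 * 1.07 * 36 / 2668.6
  t = 44.298 / 2668.6 = 0.0166 m

0.0166 m


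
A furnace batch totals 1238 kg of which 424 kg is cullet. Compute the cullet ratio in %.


Cullet ratio = (cullet mass / total batch mass) * 100
  Ratio = 424 / 1238 * 100 = 34.25%

34.25%


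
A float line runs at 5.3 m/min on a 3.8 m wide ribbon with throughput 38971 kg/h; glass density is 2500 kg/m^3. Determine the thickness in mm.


Ribbon cross-section from mass balance:
  Volume rate = throughput / density = 38971 / 2500 = 15.5884 m^3/h
  thickness = volume rate / (speed * 60 * width), i.e.
  thickness = throughput / (60 * speed * width * density) * 1000
  thickness = 38971 / (60 * 5.3 * 3.8 * 2500) * 1000 = 12.9 mm

12.9 mm


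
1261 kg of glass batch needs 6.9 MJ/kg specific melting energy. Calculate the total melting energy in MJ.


Total energy = mass * specific energy
  E = 1261 * 6.9 = 8700.9 MJ

8700.9 MJ


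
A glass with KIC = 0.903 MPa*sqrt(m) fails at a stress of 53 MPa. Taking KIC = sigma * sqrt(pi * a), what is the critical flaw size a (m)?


Rearrange KIC = sigma * sqrt(pi * a):
  sqrt(pi * a) = KIC / sigma
  sqrt(pi * a) = 0.903 / 53 = 0.017038
  a = (KIC / sigma)^2 / pi
  a = 0.017038^2 / pi = 0.0000924 m

0.0000924 m


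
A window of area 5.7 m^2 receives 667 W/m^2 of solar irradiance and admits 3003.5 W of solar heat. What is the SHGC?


Rearrange Q = Area * SHGC * Irradiance:
  SHGC = Q / (Area * Irradiance)
  SHGC = 3003.5 / (5.7 * 667) = 0.79

0.79


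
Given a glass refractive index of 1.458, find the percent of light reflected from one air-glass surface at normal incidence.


Fresnel reflectance at normal incidence:
  R = ((n - 1)/(n + 1))^2
  (n - 1)/(n + 1) = (1.458 - 1)/(1.458 + 1) = 0.18633
  R = 0.18633^2 = 0.0347189
  R(%) = 0.0347189 * 100 = 3.472%

3.472%


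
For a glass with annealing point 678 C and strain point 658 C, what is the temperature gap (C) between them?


Gap = T_anneal - T_strain:
  gap = 678 - 658 = 20 C

20 C


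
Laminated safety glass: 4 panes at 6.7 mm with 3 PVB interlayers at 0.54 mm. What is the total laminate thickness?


Total thickness = glass contribution + PVB contribution
  Glass: 4 * 6.7 = 26.8 mm
  PVB: 3 * 0.54 = 1.62 mm
  Total = 26.8 + 1.62 = 28.42 mm

28.42 mm


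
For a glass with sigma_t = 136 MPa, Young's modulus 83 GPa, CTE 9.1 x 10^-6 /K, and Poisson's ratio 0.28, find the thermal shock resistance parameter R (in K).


Thermal shock resistance: R = sigma * (1 - nu) / (E * alpha)
  Numerator = 136 * (1 - 0.28) = 97.92
  Denominator = 83 * 1000 * (9.1 x 10^-6) = 0.7553
  R = 97.92 / 0.7553 = 129.6 K

129.6 K


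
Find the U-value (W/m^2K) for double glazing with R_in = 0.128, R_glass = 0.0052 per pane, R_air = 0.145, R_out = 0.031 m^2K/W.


Total thermal resistance (series):
  R_total = R_in + R_glass + R_air + R_glass + R_out
  R_total = 0.128 + 0.0052 + 0.145 + 0.0052 + 0.031 = 0.3144 m^2K/W
U-value = 1 / R_total = 1 / 0.3144 = 3.181 W/m^2K

3.181 W/m^2K


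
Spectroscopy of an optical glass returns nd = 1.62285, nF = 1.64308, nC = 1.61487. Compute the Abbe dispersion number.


Abbe number formula: Vd = (nd - 1) / (nF - nC)
  nd - 1 = 1.62285 - 1 = 0.62285
  nF - nC = 1.64308 - 1.61487 = 0.02821
  Vd = 0.62285 / 0.02821 = 22.08

22.08


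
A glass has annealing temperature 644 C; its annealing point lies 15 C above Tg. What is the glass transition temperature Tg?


Rearrange T_anneal = Tg + offset for Tg:
  Tg = T_anneal - offset = 644 - 15 = 629 C

629 C


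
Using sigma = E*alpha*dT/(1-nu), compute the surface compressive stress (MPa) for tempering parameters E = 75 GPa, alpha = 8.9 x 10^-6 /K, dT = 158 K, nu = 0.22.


Tempering stress: sigma = E * alpha * dT / (1 - nu)
  E (MPa) = 75 * 1000 = 75000
  Numerator = 75000 * (8.9 x 10^-6) * 158 = 105.465
  Denominator = 1 - 0.22 = 0.78
  sigma = 105.465 / 0.78 = 135.2 MPa

135.2 MPa


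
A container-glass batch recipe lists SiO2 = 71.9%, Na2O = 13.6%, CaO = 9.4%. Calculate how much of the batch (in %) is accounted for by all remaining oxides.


Sum the three major oxides:
  SiO2 + Na2O + CaO = 71.9 + 13.6 + 9.4 = 94.9%
Subtract from 100%:
  Others = 100 - 94.9 = 5.1%

5.1%


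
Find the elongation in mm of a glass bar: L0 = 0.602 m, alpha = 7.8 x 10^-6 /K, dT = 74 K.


Thermal expansion formula: dL = alpha * L0 * dT
  dL = (7.8 x 10^-6) * 0.602 * 74 = 0.00034747 m
Convert to mm: 0.00034747 * 1000 = 0.3475 mm

0.3475 mm


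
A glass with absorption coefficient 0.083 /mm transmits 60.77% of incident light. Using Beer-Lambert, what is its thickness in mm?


Rearrange T = exp(-alpha * thickness):
  thickness = -ln(T) / alpha
  T = 60.77/100 = 0.6077
  ln(T) = -0.49807
  -ln(T) = 0.49807
  thickness = 0.49807 / 0.083 = 6.0 mm

6.0 mm


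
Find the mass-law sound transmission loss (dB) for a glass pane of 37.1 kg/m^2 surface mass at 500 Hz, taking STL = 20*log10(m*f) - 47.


Mass law: STL = 20 * log10(m * f) - 47
  m * f = 37.1 * 500 = 18550
  log10(18550) = 4.26834
  STL = 20 * 4.26834 - 47 = 85.3668 - 47 = 38.4 dB

38.4 dB


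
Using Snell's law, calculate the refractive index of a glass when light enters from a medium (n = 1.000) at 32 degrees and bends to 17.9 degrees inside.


Apply Snell's law: n1 * sin(theta1) = n2 * sin(theta2)
  n2 = n1 * sin(theta1) / sin(theta2)
  sin(32) = 0.529919
  sin(17.9) = 0.307357
  n2 = 1.000 * 0.529919 / 0.307357 = 1.7241

1.7241


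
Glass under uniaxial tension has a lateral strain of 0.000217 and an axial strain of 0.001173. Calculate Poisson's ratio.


Poisson's ratio: nu = lateral strain / axial strain
  nu = 0.000217 / 0.001173 = 0.185

0.185


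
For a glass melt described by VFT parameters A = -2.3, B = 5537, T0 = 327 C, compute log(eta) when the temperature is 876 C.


VFT equation: log(eta) = A + B / (T - T0)
  T - T0 = 876 - 327 = 549
  B / (T - T0) = 5537 / 549 = 10.086
  log(eta) = -2.3 + 10.086 = 7.786

7.786


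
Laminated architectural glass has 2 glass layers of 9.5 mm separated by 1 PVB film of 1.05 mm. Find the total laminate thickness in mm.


Total thickness = glass contribution + PVB contribution
  Glass: 2 * 9.5 = 19.0 mm
  PVB: 1 * 1.05 = 1.05 mm
  Total = 19.0 + 1.05 = 20.05 mm

20.05 mm


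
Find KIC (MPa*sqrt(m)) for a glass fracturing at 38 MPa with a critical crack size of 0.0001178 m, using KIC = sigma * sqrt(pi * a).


Fracture toughness: KIC = sigma * sqrt(pi * a)
  pi * a = pi * 0.0001178 = 0.00037008
  sqrt(pi * a) = 0.019237
  KIC = 38 * 0.019237 = 0.731 MPa*sqrt(m)

0.731 MPa*sqrt(m)


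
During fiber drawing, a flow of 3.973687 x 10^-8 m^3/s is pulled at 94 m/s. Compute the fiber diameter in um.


Cross-sectional area from continuity:
  A = Q / v = 3.973687 x 10^-8 / 94 = 4.227327 x 10^-10 m^2
Diameter from circular cross-section:
  d = sqrt(4A / pi) * 10^6 (m -> um)
  d = sqrt(4 * 4.227327 x 10^-10 / pi) * 10^6 = 23.2 um

23.2 um


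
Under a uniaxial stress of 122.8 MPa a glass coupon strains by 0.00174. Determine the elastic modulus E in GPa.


Young's modulus: E = stress / strain
  E = 122.8 MPa / 0.00174 = 70574.71 MPa
Convert to GPa: 70574.71 / 1000 = 70.57 GPa

70.57 GPa


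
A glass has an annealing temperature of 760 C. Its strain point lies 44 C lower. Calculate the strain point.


Strain point = annealing point - difference:
  T_strain = 760 - 44 = 716 C

716 C


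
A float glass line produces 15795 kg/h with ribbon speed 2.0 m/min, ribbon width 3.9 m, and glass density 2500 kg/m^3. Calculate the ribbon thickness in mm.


Ribbon cross-section from mass balance:
  Volume rate = throughput / density = 15795 / 2500 = 6.318 m^3/h
  thickness = volume rate / (speed * 60 * width), i.e.
  thickness = throughput / (60 * speed * width * density) * 1000
  thickness = 15795 / (60 * 2.0 * 3.9 * 2500) * 1000 = 13.5 mm

13.5 mm


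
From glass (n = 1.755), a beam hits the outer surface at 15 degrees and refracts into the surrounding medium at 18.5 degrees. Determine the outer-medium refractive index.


Apply Snell's law: n1 * sin(theta1) = n2 * sin(theta2)
  n2 = n1 * sin(theta1) / sin(theta2)
  sin(15) = 0.258819
  sin(18.5) = 0.317305
  n2 = 1.755 * 0.258819 / 0.317305 = 1.4315

1.4315


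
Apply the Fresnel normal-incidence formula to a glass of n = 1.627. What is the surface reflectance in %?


Fresnel reflectance at normal incidence:
  R = ((n - 1)/(n + 1))^2
  (n - 1)/(n + 1) = (1.627 - 1)/(1.627 + 1) = 0.238675
  R = 0.238675^2 = 0.0569658
  R(%) = 0.0569658 * 100 = 5.697%

5.697%


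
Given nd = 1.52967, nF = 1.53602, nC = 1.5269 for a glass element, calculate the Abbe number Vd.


Abbe number formula: Vd = (nd - 1) / (nF - nC)
  nd - 1 = 1.52967 - 1 = 0.52967
  nF - nC = 1.53602 - 1.5269 = 0.00912
  Vd = 0.52967 / 0.00912 = 58.08

58.08


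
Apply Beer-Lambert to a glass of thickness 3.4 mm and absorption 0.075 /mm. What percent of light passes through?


Beer-Lambert law: T = exp(-alpha * thickness)
  exponent = -0.075 * 3.4 = -0.255
  T = exp(-0.255) = 0.7749
  Percentage = 0.7749 * 100 = 77.49%

77.49%


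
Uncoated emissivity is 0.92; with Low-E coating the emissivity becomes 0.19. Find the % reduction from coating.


Percentage reduction = (1 - coated/uncoated) * 100
  Ratio = 0.19 / 0.92 = 0.2065
  Reduction = (1 - 0.2065) * 100 = 79.3%

79.3%


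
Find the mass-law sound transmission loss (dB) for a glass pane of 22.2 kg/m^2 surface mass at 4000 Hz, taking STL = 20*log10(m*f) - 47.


Mass law: STL = 20 * log10(m * f) - 47
  m * f = 22.2 * 4000 = 88800
  log10(88800) = 4.94841
  STL = 20 * 4.94841 - 47 = 98.9682 - 47 = 52.0 dB

52.0 dB


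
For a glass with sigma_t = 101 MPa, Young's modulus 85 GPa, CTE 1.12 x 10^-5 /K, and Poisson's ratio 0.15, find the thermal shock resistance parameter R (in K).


Thermal shock resistance: R = sigma * (1 - nu) / (E * alpha)
  Numerator = 101 * (1 - 0.15) = 85.85
  Denominator = 85 * 1000 * (1.12 x 10^-5) = 0.952
  R = 85.85 / 0.952 = 90.2 K

90.2 K


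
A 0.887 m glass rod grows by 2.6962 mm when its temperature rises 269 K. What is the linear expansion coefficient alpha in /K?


Rearrange dL = alpha * L0 * dT for alpha:
  alpha = dL / (L0 * dT)
  alpha = (2.6962 / 1000) / (0.887 * 269) = 0.0000113 /K = 1.13 x 10^-5 /K

1.13 x 10^-5 /K


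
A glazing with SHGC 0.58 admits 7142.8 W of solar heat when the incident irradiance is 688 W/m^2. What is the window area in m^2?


Rearrange Q = Area * SHGC * Irradiance:
  Area = Q / (SHGC * Irradiance)
  Area = 7142.8 / (0.58 * 688) = 17.9 m^2

17.9 m^2


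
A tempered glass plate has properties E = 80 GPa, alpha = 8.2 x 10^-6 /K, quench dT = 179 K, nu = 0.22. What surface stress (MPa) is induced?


Tempering stress: sigma = E * alpha * dT / (1 - nu)
  E (MPa) = 80 * 1000 = 80000
  Numerator = 80000 * (8.2 x 10^-6) * 179 = 117.424
  Denominator = 1 - 0.22 = 0.78
  sigma = 117.424 / 0.78 = 150.5 MPa

150.5 MPa


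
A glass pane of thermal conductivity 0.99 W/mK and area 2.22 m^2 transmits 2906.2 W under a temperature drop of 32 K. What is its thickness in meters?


Fourier's law: t = k * A * dT / Q
  t = 0.99 * 2.22 * 32 / 2906.2
  t = 70.3296 / 2906.2 = 0.0242 m

0.0242 m


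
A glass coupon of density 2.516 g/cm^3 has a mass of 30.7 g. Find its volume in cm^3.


Rearrange rho = m / V:
  V = m / rho
  V = 30.7 / 2.516 = 12.202 cm^3

12.202 cm^3


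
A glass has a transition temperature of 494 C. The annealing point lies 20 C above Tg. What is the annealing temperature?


The annealing temperature is Tg plus the offset:
  T_anneal = 494 + 20 = 514 C

514 C
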